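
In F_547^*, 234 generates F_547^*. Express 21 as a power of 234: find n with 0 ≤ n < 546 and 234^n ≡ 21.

Baby-step giant-step with m = ceil(sqrt(546)) = 24.
Baby table (234^j mod 547 for j=0..23):
  0:1  1:234  2:56  3:523  4:401  5:297  6:29  7:222
  8:530  9:398  10:142  11:408  12:294  13:421  14:54  15:55
  16:289  17:345  18:321  19:175  20:472  21:501  22:176  23:159
Giant step factor: 234^(-24) ≡ 383 (mod 547).
Scan 21·383^i mod 547 for i = 0, 1, …:
  i=0: 21   i=1: 385   i=2: 312   i=3: 250
  i=4: 25   i=5: 276   i=6: 137   i=7: 506
  i=8: 160   i=9: 16     …   i=13: 540
  i=14: 54
Match at i=14, j=14: n = 14·24 + 14 = 350.

350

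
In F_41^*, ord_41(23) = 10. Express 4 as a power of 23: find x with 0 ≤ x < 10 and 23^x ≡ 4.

7

Successive powers of 23 modulo 41:
  23^0=1  23^1=23  23^2=37  23^3=31  23^4=16  23^5=40
  23^6=18  23^7=4
So 23^7 ≡ 4 (mod 41), giving x = 7.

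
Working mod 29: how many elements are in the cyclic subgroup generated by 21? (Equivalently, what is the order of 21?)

28

The order of 21 must divide p − 1 = 28 = 2^2 · 7.
Divisors: 1, 2, 4, 7, 14, 28.
Check each in increasing order: 21^1 ≡ 21;  21^2 ≡ 6;  21^4 ≡ 7;  21^7 ≡ 12;  21^14 ≡ 28;  21^28 ≡ 1.
Smallest exponent giving 1 is 28.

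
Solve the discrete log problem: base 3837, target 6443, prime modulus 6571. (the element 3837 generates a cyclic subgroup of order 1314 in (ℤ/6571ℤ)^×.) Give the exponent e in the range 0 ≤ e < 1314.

Baby-step giant-step with m = ceil(sqrt(1314)) = 37.
Baby table (3837^j mod 6571 for j=0..36):
  0:1  1:3837  2:3529  3:4513  4:1796  5:4844  6:3640  7:3305
  8:5826  9:6391  10:5866  11:2167  12:2464  13:5270  14:2023  15:1900
  16:3061  17:2680  18:6116  19:2051  20:4200  21:3308  22:4195  23:3836
  24:6263  25:984  26:3854  27:3048  28:5367  29:6236  30:2521  31:565
  32:6046  33:2872  34:297  35:2806  36:3324
Giant step factor: 3837^(-37) ≡ 5182 (mod 6571).
Scan 6443·5182^i mod 6571 for i = 0, 1, …:
  i=0: 6443   i=1: 375   i=2: 4805   i=3: 1991
  i=4: 892   i=5: 2931   i=6: 2861   i=7: 1526
  i=8: 2819   i=9: 725     …   i=21: 2895
  i=22: 297
Match at i=22, j=34: e = 22·37 + 34 = 848.

848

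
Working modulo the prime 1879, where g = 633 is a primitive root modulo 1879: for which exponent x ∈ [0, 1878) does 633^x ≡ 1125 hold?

Baby-step giant-step with m = ceil(sqrt(1878)) = 44.
Baby table (633^j mod 1879 for j=0..43):
  0:1  1:633  2:462  3:1201  4:1117  5:557  6:1208  7:1790
  8:33  9:220  10:214  11:174  12:1160  13:1470  14:405  15:821
  16:1089  17:1623  18:1425  19:105  20:700  21:1535  22:212  23:787
  24:236  25:947  26:50  27:1586  28:552  29:1801  30:1359  31:1544
  32:272  33:1187  34:1650  35:1605  36:1305  37:1184  38:1630  39:219
  40:1460  41:1591  42:1838  43:353
Giant step factor: 633^(-44) ≡ 581 (mod 1879).
Scan 1125·581^i mod 1879 for i = 0, 1, …:
  i=0: 1125   i=1: 1612   i=2: 830   i=3: 1206
  i=4: 1698   i=5: 63   i=6: 902   i=7: 1700
  i=8: 1225   i=9: 1463     …   i=31: 621
  i=32: 33
Match at i=32, j=8: x = 32·44 + 8 = 1416.

1416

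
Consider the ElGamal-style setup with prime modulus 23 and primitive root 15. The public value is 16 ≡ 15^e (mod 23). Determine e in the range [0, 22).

Successive powers of 15 modulo 23:
  15^0=1  15^1=15  15^2=18  15^3=17  15^4=2  15^5=7
  15^6=13  15^7=11  15^8=4  15^9=14  15^10=3  15^11=22
  15^12=8  15^13=5  15^14=6  15^15=21  15^16=16
So 15^16 ≡ 16 (mod 23), giving e = 16.

16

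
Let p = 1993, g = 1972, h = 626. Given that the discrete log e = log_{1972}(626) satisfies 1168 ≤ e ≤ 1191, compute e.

1170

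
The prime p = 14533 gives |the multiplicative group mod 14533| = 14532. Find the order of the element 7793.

4844

The order of 7793 must divide p − 1 = 14532 = 2^2 · 3 · 7 · 173.
Divisors: 1, 2, 3, 4, 6, 7, 12, 14, 21, 28, 42, 84, 173, 346, 519, 692, 1038, 1211, 2076, 2422, 3633, 4844, 7266, 14532.
Check each in increasing order: 7793^1 ≡ 7793;  7793^2 ≡ 11975;  7793^3 ≡ 4782;  7793^4 ≡ 3514;  7793^6 ≡ 7115;  7793^7 ≡ 3800;  7793^12 ≡ 4786;  7793^14 ≡ 8731;  7793^21 ≡ 13494;  7793^28 ≡ 4776;  7793^42 ≡ 4079;  7793^84 ≡ 12489;  7793^173 ≡ 1391;  7793^346 ≡ 1992;  7793^519 ≡ 9602;  7793^692 ≡ 555;  7793^1038 ≡ 1052;  7793^1211 ≡ 10032;  7793^2076 ≡ 2196;  7793^2422 ≡ 14532;  7793^3633 ≡ 4501;  7793^4844 ≡ 1.
Smallest exponent giving 1 is 4844.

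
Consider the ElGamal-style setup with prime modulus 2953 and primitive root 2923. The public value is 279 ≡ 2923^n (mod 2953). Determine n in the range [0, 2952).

2496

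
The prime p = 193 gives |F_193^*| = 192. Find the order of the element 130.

12

The order of 130 must divide p − 1 = 192 = 2^6 · 3.
Divisors: 1, 2, 3, 4, 6, 8, 12, 16, 24, 32, 48, 64, 96, 192.
Check each in increasing order: 130^1 ≡ 130;  130^2 ≡ 109;  130^3 ≡ 81;  130^4 ≡ 108;  130^6 ≡ 192;  130^8 ≡ 84;  130^12 ≡ 1.
Smallest exponent giving 1 is 12.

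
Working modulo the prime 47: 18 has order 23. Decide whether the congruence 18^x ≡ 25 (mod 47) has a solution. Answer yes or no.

yes

25 ∈ ⟨18⟩ iff 25^23 ≡ 1 (mod 47), since |⟨18⟩| = 23.
25^23 mod 47 = 1.
Since 1 = 1, 25 lies in the subgroup.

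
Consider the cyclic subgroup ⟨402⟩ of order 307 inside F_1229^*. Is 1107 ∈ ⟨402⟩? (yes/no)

no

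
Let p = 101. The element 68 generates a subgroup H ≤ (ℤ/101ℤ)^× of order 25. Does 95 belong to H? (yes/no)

⟨68⟩ has order 25; its elements mod 101 are {1, 5, 16, 19, 24, 25, 31, 36, 37, 52, 54, 56, 58, 68, 71, 78, 79, 80, 81, 84, 87, 88, 92, 95, 97}.
95 is in this set.

yes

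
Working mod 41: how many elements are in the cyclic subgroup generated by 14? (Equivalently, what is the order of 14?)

The order of 14 must divide p − 1 = 40 = 2^3 · 5.
Divisors: 1, 2, 4, 5, 8, 10, 20, 40.
Check each in increasing order: 14^1 ≡ 14;  14^2 ≡ 32;  14^4 ≡ 40;  14^5 ≡ 27;  14^8 ≡ 1.
Smallest exponent giving 1 is 8.

8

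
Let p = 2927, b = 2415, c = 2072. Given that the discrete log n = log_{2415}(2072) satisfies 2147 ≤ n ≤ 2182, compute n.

2159

Compute 2415^2147 mod 2927 = 1216, then multiply by 2415 repeatedly:
  2415^2147=1216  2415^2148=859  2415^2149=2169  2415^2150=1732  2415^2151=97
  2415^2152=95  2415^2153=1119  2415^2154=764  2415^2155=1050  2415^2156=968
  2415^2157=1974  2415^2158=2054  2415^2159=2072
Found 2072 at exponent 2159.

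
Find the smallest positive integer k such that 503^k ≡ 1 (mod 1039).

1038

The order of 503 must divide p − 1 = 1038 = 2 · 3 · 173.
Divisors: 1, 2, 3, 6, 173, 346, 519, 1038.
Check each in increasing order: 503^1 ≡ 503;  503^2 ≡ 532;  503^3 ≡ 573;  503^6 ≡ 5;  503^173 ≡ 141;  503^346 ≡ 140;  503^519 ≡ 1038;  503^1038 ≡ 1.
Smallest exponent giving 1 is 1038.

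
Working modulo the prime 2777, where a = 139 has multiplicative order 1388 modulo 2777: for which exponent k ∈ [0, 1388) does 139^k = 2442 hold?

1269

Baby-step giant-step with m = ceil(sqrt(1388)) = 38.
Baby table (139^j mod 2777 for j=0..37):
  0:1  1:139  2:2659  3:260  4:39  5:2644  6:952  7:1809
  8:1521  9:367  10:1027  11:1126  12:1002  13:428  14:1175  15:2259
  16:200  17:30  18:1393  19:2014  20:2246  21:1170  22:1564  23:790
  24:1507  25:1198  26:2679  27:263  28:456  29:2290  30:1732  31:1926
  32:1122  33:446  34:900  35:135  36:2103  37:732
Giant step factor: 139^(-38) ≡ 86 (mod 2777).
Scan 2442·86^i mod 2777 for i = 0, 1, …:
  i=0: 2442   i=1: 1737   i=2: 2201   i=3: 450
  i=4: 2599   i=5: 1354   i=6: 2587   i=7: 322
  i=8: 2699   i=9: 1623     …   i=32: 1996
  i=33: 2259
Match at i=33, j=15: k = 33·38 + 15 = 1269.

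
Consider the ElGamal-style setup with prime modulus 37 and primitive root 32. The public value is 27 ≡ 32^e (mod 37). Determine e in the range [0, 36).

30

Successive powers of 32 modulo 37:
  32^0=1  32^1=32  32^2=25  32^3=23  32^4=33  32^5=20
  32^6=11  32^7=19  32^8=16  32^9=31  32^10=30  32^11=35
  32^12=10  32^13=24  32^14=28  32^15=8  32^16=34  32^17=15
  32^18=36  32^19=5  32^20=12  32^21=14  32^22=4  32^23=17
  32^24=26  32^25=18  32^26=21  32^27=6  32^28=7  32^29=2
  32^30=27
So 32^30 ≡ 27 (mod 37), giving e = 30.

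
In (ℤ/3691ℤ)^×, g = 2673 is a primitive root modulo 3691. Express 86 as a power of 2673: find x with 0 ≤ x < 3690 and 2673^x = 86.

Baby-step giant-step with m = ceil(sqrt(3690)) = 61.
Baby table (2673^j mod 3691 for j=0..60):
  0:1  1:2673  2:2844  3:2243  4:1355  5:1044  6:216  7:1572
  8:1598  9:967  10:1091  11:353  12:2364  13:3671  14:1905  15:2176
  16:3123  17:2428  18:1266  19:3062  20:1779  21:1259  22:2806  23:326
  24:322  25:703  26:400  27:2501  28:772  29:287  30:3114  31:517
  32:1507  33:1330  34:657  35:2936  36:862  37:942  38:704  39:3073
  40:1654  41:3015  42:1642  43:467  44:733  45:3079  46:2928  47:1624
  48:336  49:1215  50:3306  51:684  52:1287  53:139  54:2447  55:379
  56:1733  57:104  58:1167  59:496  60:739
Giant step factor: 2673^(-61) ≡ 775 (mod 3691).
Scan 86·775^i mod 3691 for i = 0, 1, …:
  i=0: 86   i=1: 212   i=2: 1896   i=3: 382
  i=4: 770   i=5: 2499   i=6: 2641   i=7: 1961
  i=8: 2774   i=9: 1688     …   i=26: 3383
  i=27: 1215
Match at i=27, j=49: x = 27·61 + 49 = 1696.

1696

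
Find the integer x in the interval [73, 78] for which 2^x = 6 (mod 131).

Compute 2^73 mod 131 = 6, then multiply by 2 repeatedly:
  2^73=6
Found 6 at exponent 73.

73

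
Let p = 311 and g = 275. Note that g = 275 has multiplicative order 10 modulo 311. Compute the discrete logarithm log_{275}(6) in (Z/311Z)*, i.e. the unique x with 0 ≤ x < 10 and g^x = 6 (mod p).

8

Successive powers of 275 modulo 311:
  275^0=1  275^1=275  275^2=52  275^3=305  275^4=216  275^5=310
  275^6=36  275^7=259  275^8=6
So 275^8 ≡ 6 (mod 311), giving x = 8.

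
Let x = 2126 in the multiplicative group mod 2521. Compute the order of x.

315

The order of 2126 must divide p − 1 = 2520 = 2^3 · 3^2 · 5 · 7.
Divisors: 1, 2, 3, 4, 5, 6, 7, 8, 9, 10, 12, 14, 15, 18, 20, 21, 24, 28, 30, 35, 36, 40, 42, 45, 56, 60, 63, 70, 72, 84, 90, 105, 120, 126, 140, 168, 180, 210, 252, 280, 315, 360, 420, 504, 630, 840, 1260, 2520.
Check each in increasing order: 2126^1 ≡ 2126;  2126^2 ≡ 2244;  2126^3 ≡ 1012;  2126^4 ≡ 1099;  2126^5 ≡ 2028;  2126^6 ≡ 618;  2126^7 ≡ 427;  2126^8 ≡ 242;  2126^9 ≡ 208;  2126^10 ≡ 1033;  2126^12 ≡ 1253;  2126^14 ≡ 817;  2126^15 ≡ 2494;  2126^18 ≡ 407;  2126^20 ≡ 706;  2126^21 ≡ 961;  2126^24 ≡ 1947;  2126^28 ≡ 1945;  2126^30 ≡ 729;  2126^35 ≡ 1106;  2126^36 ≡ 1784;  2126^40 ≡ 1799;  2126^42 ≡ 835;  2126^45 ≡ 485;  2126^56 ≡ 1525;  2126^60 ≡ 2031;  2126^63 ≡ 757;  2126^70 ≡ 551;  2126^72 ≡ 1154;  2126^84 ≡ 1429;  2126^90 ≡ 772;  2126^105 ≡ 1845;  2126^120 ≡ 605;  2126^126 ≡ 782;  2126^140 ≡ 1081;  2126^168 ≡ 31;  2126^180 ≡ 1028;  2126^210 ≡ 675;  2126^252 ≡ 1442;  2126^280 ≡ 1338;  2126^315 ≡ 1.
Smallest exponent giving 1 is 315.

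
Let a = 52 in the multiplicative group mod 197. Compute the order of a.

196

The order of 52 must divide p − 1 = 196 = 2^2 · 7^2.
Divisors: 1, 2, 4, 7, 14, 28, 49, 98, 196.
Check each in increasing order: 52^1 ≡ 52;  52^2 ≡ 143;  52^4 ≡ 158;  52^7 ≡ 177;  52^14 ≡ 6;  52^28 ≡ 36;  52^49 ≡ 14;  52^98 ≡ 196;  52^196 ≡ 1.
Smallest exponent giving 1 is 196.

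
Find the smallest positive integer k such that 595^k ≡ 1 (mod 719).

718

The order of 595 must divide p − 1 = 718 = 2 · 359.
Divisors: 1, 2, 359, 718.
Check each in increasing order: 595^1 ≡ 595;  595^2 ≡ 277;  595^359 ≡ 718;  595^718 ≡ 1.
Smallest exponent giving 1 is 718.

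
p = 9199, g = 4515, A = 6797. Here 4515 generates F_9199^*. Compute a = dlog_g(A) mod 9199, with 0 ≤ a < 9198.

3972

Baby-step giant-step with m = ceil(sqrt(9198)) = 96.
Baby table (4515^j mod 9199 for j=0..95):
  0:1  1:4515  2:241  3:2633  4:2887  5:9021  6:5842  7:3097
  8:475  9:1258  10:4087  11:8810  12:674  13:7440  14:6051  15:8434
  16:4849  17:8814  18:336  19:8404  20:7384  21:1584  22:4137  23:4585
  24:3525  25:1105  26:3217  27:8733  28:2581  29:7281  30:5688  31:6911
  32:157  33:532  34:1041  35:8625  36:2508  37:8850  38:6493  39:7881
  40:983  41:4327  42:6928  43:3320  44:4629  45:9006  46:2510  47:8681
  48:6975  49:3948  50:6757  51:3971  52:214  53:315  54:5579  55:2323
  56:1485  57:7903  58:8323  59:430  60:461  61:2441  62:713  63:8744
  64:6251  65:733  66:7054  67:1872  68:7398  69:401  70:7511  71:4651
  72:7147  73:7812  74:2214  75:6096  76:32  77:6495  78:7712  79:1465
  80:394  81:3503  82:2964  83:7114  84:6001  85:3460  86:1998  87:5950
  88:3170  89:8105  90:453  91:3117  92:7984  93:6078  94:1553  95:2157
Giant step factor: 4515^(-96) ≡ 4574 (mod 9199).
Scan 6797·4574^i mod 9199 for i = 0, 1, …:
  i=0: 6797   i=1: 6057   i=2: 6529   i=3: 3692
  i=4: 7043   i=5: 8983   i=6: 5508   i=7: 6730
  i=8: 3166   i=9: 2058     …   i=40: 1525
  i=41: 2508
Match at i=41, j=36: a = 41·96 + 36 = 3972.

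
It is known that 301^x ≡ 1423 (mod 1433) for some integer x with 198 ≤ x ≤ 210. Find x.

209

Compute 301^198 mod 1433 = 289, then multiply by 301 repeatedly:
  301^198=289  301^199=1009  301^200=1346  301^201=1040  301^202=646
  301^203=991  301^204=227  301^205=976  301^206=11  301^207=445
  301^208=676  301^209=1423
Found 1423 at exponent 209.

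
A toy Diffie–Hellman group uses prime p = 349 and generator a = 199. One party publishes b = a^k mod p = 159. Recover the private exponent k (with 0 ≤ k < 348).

149

Baby-step giant-step with m = ceil(sqrt(348)) = 19.
Baby table (199^j mod 349 for j=0..18):
  0:1  1:199  2:164  3:179  4:23  5:40  6:282  7:278
  8:180  9:222  10:204  11:112  12:301  13:220  14:155  15:133
  16:292  17:174  18:75
Giant step factor: 199^(-19) ≡ 183 (mod 349).
Scan 159·183^i mod 349 for i = 0, 1, …:
  i=0: 159   i=1: 130   i=2: 58   i=3: 144
  i=4: 177   i=5: 283   i=6: 137   i=7: 292
Match at i=7, j=16: k = 7·19 + 16 = 149.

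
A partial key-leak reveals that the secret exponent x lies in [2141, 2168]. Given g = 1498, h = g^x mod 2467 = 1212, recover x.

2147

Compute 1498^2141 mod 2467 = 409, then multiply by 1498 repeatedly:
  1498^2141=409  1498^2142=866  1498^2143=2093  1498^2144=2224  1498^2145=1102
  1498^2146=373  1498^2147=1212
Found 1212 at exponent 2147.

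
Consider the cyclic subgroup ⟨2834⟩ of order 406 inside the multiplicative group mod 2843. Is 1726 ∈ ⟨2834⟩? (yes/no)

1726 ∈ ⟨2834⟩ iff 1726^406 ≡ 1 (mod 2843), since |⟨2834⟩| = 406.
1726^406 mod 2843 = 1601.
Since 1601 ≠ 1, 1726 does not lie in the subgroup.

no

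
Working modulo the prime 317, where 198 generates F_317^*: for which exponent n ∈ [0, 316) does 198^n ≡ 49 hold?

Baby-step giant-step with m = ceil(sqrt(316)) = 18.
Baby table (198^j mod 317 for j=0..17):
  0:1  1:198  2:213  3:13  4:38  5:233  6:169  7:177
  8:176  9:295  10:82  11:69  12:31  13:115  14:263  15:86
  16:227  17:249
Giant step factor: 198^(-18) ≡ 112 (mod 317).
Scan 49·112^i mod 317 for i = 0, 1, …:
  i=0: 49   i=1: 99   i=2: 310   i=3: 167
  i=4: 1
Match at i=4, j=0: n = 4·18 + 0 = 72.

72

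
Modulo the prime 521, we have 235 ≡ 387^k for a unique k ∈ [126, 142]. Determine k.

130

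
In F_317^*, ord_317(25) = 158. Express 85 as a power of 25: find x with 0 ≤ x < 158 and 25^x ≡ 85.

Successive powers of 25 modulo 317:
  25^0=1  25^1=25  25^2=308  25^3=92  25^4=81  25^5=123
  25^6=222  25^7=161  25^8=221  25^9=136  25^10=230  25^11=44
  25^12=149  25^13=238  25^14=244  25^15=77  25^16=23  25^17=258
  25^18=110  25^19=214  25^20=278  25^21=293  25^22=34  25^23=216
  25^24=11  25^25=275  25^26=218  25^27=61  25^28=257  25^29=85
So 25^29 ≡ 85 (mod 317), giving x = 29.

29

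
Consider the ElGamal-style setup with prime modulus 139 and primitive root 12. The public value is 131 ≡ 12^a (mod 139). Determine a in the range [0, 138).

Baby-step giant-step with m = ceil(sqrt(138)) = 12.
Baby table (12^j mod 139 for j=0..11):
  0:1  1:12  2:5  3:60  4:25  5:22  6:125  7:110
  8:69  9:133  10:67  11:109
Giant step factor: 12^(-12) ≡ 100 (mod 139).
Scan 131·100^i mod 139 for i = 0, 1, …:
  i=0: 131   i=1: 34   i=2: 64   i=3: 6
  i=4: 44   i=5: 91   i=6: 65   i=7: 106
  i=8: 36   i=9: 125
Match at i=9, j=6: a = 9·12 + 6 = 114.

114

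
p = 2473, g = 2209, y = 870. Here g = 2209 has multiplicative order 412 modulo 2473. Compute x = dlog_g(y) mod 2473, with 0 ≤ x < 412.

271

Baby-step giant-step with m = ceil(sqrt(412)) = 21.
Baby table (2209^j mod 2473 for j=0..20):
  0:1  1:2209  2:452  3:1849  4:1518  5:2347  6:1115  7:2400
  8:1961  9:1626  10:1038  11:471  12:1779  13:214  14:383  15:281
  16:6  17:889  18:239  19:1202  20:1689
Giant step factor: 2209^(-21) ≡ 2280 (mod 2473).
Scan 870·2280^i mod 2473 for i = 0, 1, …:
  i=0: 870   i=1: 254   i=2: 438   i=3: 2021
  i=4: 681   i=5: 2109   i=6: 1008   i=7: 823
  i=8: 1906   i=9: 619   i=10: 1710   i=11: 1352
  i=12: 1202
Match at i=12, j=19: x = 12·21 + 19 = 271.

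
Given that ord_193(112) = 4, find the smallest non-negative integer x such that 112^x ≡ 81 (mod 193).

Successive powers of 112 modulo 193:
  112^0=1  112^1=112  112^2=192  112^3=81
So 112^3 ≡ 81 (mod 193), giving x = 3.

3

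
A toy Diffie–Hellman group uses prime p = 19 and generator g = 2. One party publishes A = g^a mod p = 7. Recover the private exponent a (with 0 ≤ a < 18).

6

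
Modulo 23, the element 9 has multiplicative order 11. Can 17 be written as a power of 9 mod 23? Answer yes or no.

no

⟨9⟩ has order 11; its elements mod 23 are {1, 2, 3, 4, 6, 8, 9, 12, 13, 16, 18}.
17 is not in this set.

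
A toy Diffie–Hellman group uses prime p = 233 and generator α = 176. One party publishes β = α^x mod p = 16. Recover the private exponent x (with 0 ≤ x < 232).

Baby-step giant-step with m = ceil(sqrt(232)) = 16.
Baby table (176^j mod 233 for j=0..15):
  0:1  1:176  2:220  3:42  4:169  5:153  6:133  7:108
  8:135  9:227  10:109  11:78  12:214  13:151  14:14  15:134
Giant step factor: 176^(-16) ≡ 32 (mod 233).
Scan 16·32^i mod 233 for i = 0, 1, …:
  i=0: 16   i=1: 46   i=2: 74   i=3: 38
  i=4: 51   i=5: 1
Match at i=5, j=0: x = 5·16 + 0 = 80.

80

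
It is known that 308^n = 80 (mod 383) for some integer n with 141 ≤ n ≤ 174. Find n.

169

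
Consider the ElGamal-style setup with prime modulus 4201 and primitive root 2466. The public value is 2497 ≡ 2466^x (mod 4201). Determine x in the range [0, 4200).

Baby-step giant-step with m = ceil(sqrt(4200)) = 65.
Baby table (2466^j mod 4201 for j=0..64):
  0:1  1:2466  2:2309  3:1639  4:412  5:3551  6:1882  7:3108
  8:1704  9:1064  10:2400  11:3392  12:481  13:1464  14:1565  15:2772
  16:725  17:2425  18:2027  19:3593  20:429  21:3463  22:3326  23:1564
  24:306  25:2617  26:786  27:1615  28:42  29:2748  30:355  31:1622
  32:500  33:2107  34:3426  35:305  36:151  37:2678  38:4177  39:3831
  40:3398  41:2674  42:2715  43:2997  44:1043  45:1026  46:1114  47:3871
  48:1214  49:2612  50:1059  51:2673  52:249  53:688  54:3605  55:614
  56:1764  57:1989  58:2307  59:908  60:4196  61:273  62:1058  63:207
  64:2141
Giant step factor: 2466^(-65) ≡ 1873 (mod 4201).
Scan 2497·1873^i mod 4201 for i = 0, 1, …:
  i=0: 2497   i=1: 1168   i=2: 3144   i=3: 3111
  i=4: 116   i=5: 3017   i=6: 496   i=7: 587
  i=8: 2990   i=9: 337     …   i=31: 2068
  i=32: 42
Match at i=32, j=28: x = 32·65 + 28 = 2108.

2108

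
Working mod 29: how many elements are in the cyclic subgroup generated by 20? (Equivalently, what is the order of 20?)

7

The order of 20 must divide p − 1 = 28 = 2^2 · 7.
Divisors: 1, 2, 4, 7, 14, 28.
Check each in increasing order: 20^1 ≡ 20;  20^2 ≡ 23;  20^4 ≡ 7;  20^7 ≡ 1.
Smallest exponent giving 1 is 7.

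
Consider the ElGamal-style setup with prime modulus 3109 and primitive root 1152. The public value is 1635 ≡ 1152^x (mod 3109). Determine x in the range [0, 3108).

407

Baby-step giant-step with m = ceil(sqrt(3108)) = 56.
Baby table (1152^j mod 3109 for j=0..55):
  0:1  1:1152  2:2670  3:1039  4:3072  5:902  6:698  7:1974
  8:1369  9:825  10:2155  11:1578  12:2200  13:565  14:1099  15:685
  16:2543  17:858  18:2863  19:2636  20:2288  21:2453  22:2884  23:1956
  24:2396  25:2509  26:2107  27:2244  28:1509  29:437  30:2875  31:915
  32:129  33:2485  34:2440  35:344  36:1445  37:1325  38:2990  39:2817
  40:2497  41:719  42:1294  43:1477  44:881  45:1378  46:1866  47:1313
  48:1602  49:1867  50:2465  51:1163  52:2906  53:2428  54:2065  55:495
Giant step factor: 1152^(-56) ≡ 214 (mod 3109).
Scan 1635·214^i mod 3109 for i = 0, 1, …:
  i=0: 1635   i=1: 1682   i=2: 2413   i=3: 288
  i=4: 2561   i=5: 870   i=6: 2749   i=7: 685
Match at i=7, j=15: x = 7·56 + 15 = 407.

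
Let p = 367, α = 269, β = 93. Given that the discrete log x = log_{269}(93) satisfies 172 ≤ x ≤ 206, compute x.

Compute 269^172 mod 367 = 361, then multiply by 269 repeatedly:
  269^172=361  269^173=221  269^174=362  269^175=123  269^176=57
  269^177=286  269^178=231  269^179=116  269^180=9  269^181=219
  269^182=191  269^183=366  269^184=98  269^185=305  269^186=204
  269^187=193  269^188=170  269^189=222  269^190=264  269^191=185
  269^192=220  269^193=93
Found 93 at exponent 193.

193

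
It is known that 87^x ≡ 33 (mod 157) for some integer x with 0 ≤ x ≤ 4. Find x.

Compute 87^0 mod 157 = 1, then multiply by 87 repeatedly:
  87^0=1  87^1=87  87^2=33
Found 33 at exponent 2.

2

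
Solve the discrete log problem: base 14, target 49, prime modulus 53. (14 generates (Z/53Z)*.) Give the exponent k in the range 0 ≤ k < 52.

Baby-step giant-step with m = ceil(sqrt(52)) = 8.
Baby table (14^j mod 53 for j=0..7):
  0:1  1:14  2:37  3:41  4:44  5:33  6:38  7:2
Giant step factor: 14^(-8) ≡ 36 (mod 53).
Scan 49·36^i mod 53 for i = 0, 1, …:
  i=0: 49   i=1: 15   i=2: 10   i=3: 42
  i=4: 28   i=5: 1
Match at i=5, j=0: k = 5·8 + 0 = 40.

40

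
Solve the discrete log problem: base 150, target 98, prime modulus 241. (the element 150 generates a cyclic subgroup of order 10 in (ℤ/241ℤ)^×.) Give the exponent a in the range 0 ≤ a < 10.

Successive powers of 150 modulo 241:
  150^0=1  150^1=150  150^2=87  150^3=36  150^4=98
So 150^4 ≡ 98 (mod 241), giving a = 4.

4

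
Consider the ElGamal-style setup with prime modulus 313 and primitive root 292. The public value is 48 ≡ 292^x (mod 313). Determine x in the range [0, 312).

Baby-step giant-step with m = ceil(sqrt(312)) = 18.
Baby table (292^j mod 313 for j=0..17):
  0:1  1:292  2:128  3:129  4:108  5:236  6:52  7:160
  8:83  9:135  10:295  11:65  12:200  13:182  14:247  15:134
  16:3  17:250
Giant step factor: 292^(-18) ≡ 97 (mod 313).
Scan 48·97^i mod 313 for i = 0, 1, …:
  i=0: 48   i=1: 274   i=2: 286   i=3: 198
  i=4: 113   i=5: 6   i=6: 269   i=7: 114
  i=8: 103   i=9: 288   i=10: 79   i=11: 151
  i=12: 249   i=13: 52
Match at i=13, j=6: x = 13·18 + 6 = 240.

240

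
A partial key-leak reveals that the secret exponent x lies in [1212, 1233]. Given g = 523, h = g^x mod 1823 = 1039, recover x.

Compute 523^1212 mod 1823 = 849, then multiply by 523 repeatedly:
  523^1212=849  523^1213=1038  523^1214=1443  523^1215=1790  523^1216=971
  523^1217=1039
Found 1039 at exponent 1217.

1217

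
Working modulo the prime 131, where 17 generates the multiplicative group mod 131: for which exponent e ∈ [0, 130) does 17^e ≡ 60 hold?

Successive powers of 17 modulo 131:
  17^0=1  17^1=17  17^2=27  17^3=66  17^4=74  17^5=79
  17^6=33  17^7=37  17^8=105  17^9=82  17^10=84  17^11=118
  17^12=41  17^13=42  17^14=59  17^15=86  17^16=21  17^17=95
  17^18=43  17^19=76  17^20=113  17^21=87  17^22=38  17^23=122
  17^24=109  17^25=19  17^26=61  17^27=120  17^28=75  17^29=96
  17^30=60
So 17^30 ≡ 60 (mod 131), giving e = 30.

30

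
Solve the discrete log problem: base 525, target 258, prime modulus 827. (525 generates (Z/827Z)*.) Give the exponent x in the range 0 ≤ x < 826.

Baby-step giant-step with m = ceil(sqrt(826)) = 29.
Baby table (525^j mod 827 for j=0..28):
  0:1  1:525  2:234  3:454  4:174  5:380  6:193  7:431
  8:504  9:787  10:502  11:564  12:34  13:483  14:513  15:550
  16:127  17:515  18:773  19:595  20:596  21:294  22:528  23:155
  24:329  25:709  26:75  27:506  28:183
Giant step factor: 525^(-29) ≡ 347 (mod 827).
Scan 258·347^i mod 827 for i = 0, 1, …:
  i=0: 258   i=1: 210   i=2: 94   i=3: 365
  i=4: 124   i=5: 24   i=6: 58   i=7: 278
  i=8: 534   i=9: 50     …   i=27: 727
  i=28: 34
Match at i=28, j=12: x = 28·29 + 12 = 824.

824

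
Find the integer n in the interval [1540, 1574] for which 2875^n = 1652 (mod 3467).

1570

Compute 2875^1540 mod 3467 = 2715, then multiply by 2875 repeatedly:
  2875^1540=2715  2875^1541=1408  2875^1542=2011  2875^1543=2136  2875^1544=943
  2875^1545=3398  2875^1546=2711  2875^1547=309  2875^1548=823  2875^1549=1631
  2875^1550=1741  2875^1551=2494  2875^1552=494  2875^1553=2247  2875^1554=1104
  2875^1555=1695  2875^1556=1990  2875^1557=700  2875^1558=1640  2875^1559=3347
  2875^1560=1700  2875^1561=2497  2875^1562=2185  2875^1563=3138  2875^1564=616
  2875^1565=2830  2875^1566=2668  2875^1567=1496  2875^1568=1920  2875^1569=536
  2875^1570=1652
Found 1652 at exponent 1570.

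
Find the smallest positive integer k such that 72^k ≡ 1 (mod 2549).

The order of 72 must divide p − 1 = 2548 = 2^2 · 7^2 · 13.
Divisors: 1, 2, 4, 7, 13, 14, 26, 28, 49, 52, 91, 98, 182, 196, 364, 637, 1274, 2548.
Check each in increasing order: 72^1 ≡ 72;  72^2 ≡ 86;  72^4 ≡ 2298;  72^7 ≡ 698;  72^13 ≡ 111;  72^14 ≡ 345;  72^26 ≡ 2125;  72^28 ≡ 1771;  72^49 ≡ 1320;  72^52 ≡ 1346;  72^91 ≡ 2153;  72^98 ≡ 1433;  72^182 ≡ 1327;  72^196 ≡ 1544;  72^364 ≡ 2119;  72^637 ≡ 357;  72^1274 ≡ 2548;  72^2548 ≡ 1.
Smallest exponent giving 1 is 2548.

2548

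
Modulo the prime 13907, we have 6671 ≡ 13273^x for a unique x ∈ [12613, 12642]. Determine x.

12641

Compute 13273^12613 mod 13907 = 11829, then multiply by 13273 repeatedly:
  13273^12613=11829  13273^12614=10194  13273^12615=3759  13273^12616=8798  13273^12617=12682
  13273^12618=11765  13273^12619=9049  13273^12620=6525  13273^12621=7436  13273^12622=49
  13273^12623=10655  13273^12624=3532  13273^12625=13646  13273^12626=12497  13273^12627=3892
  13273^12628=7918  13273^12629=415  13273^12630=1123  13273^12631=11182  13273^12632=3182
  13273^12633=13034  13273^12634=11109  13273^12635=7743  13273^12636=109  13273^12637=429
  13273^12638=6154  13273^12639=6231  13273^12640=13041  13273^12641=6671
Found 6671 at exponent 12641.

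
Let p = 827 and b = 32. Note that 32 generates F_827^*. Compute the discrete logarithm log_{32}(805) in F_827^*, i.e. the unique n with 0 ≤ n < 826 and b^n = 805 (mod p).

540

Baby-step giant-step with m = ceil(sqrt(826)) = 29.
Baby table (32^j mod 827 for j=0..28):
  0:1  1:32  2:197  3:515  4:767  5:561  6:585  7:526
  8:292  9:247  10:461  11:693  12:674  13:66  14:458  15:597
  16:83  17:175  18:638  19:568  20:809  21:251  22:589  23:654
  24:253  25:653  26:221  27:456  28:533
Giant step factor: 32^(-29) ≡ 117 (mod 827).
Scan 805·117^i mod 827 for i = 0, 1, …:
  i=0: 805   i=1: 734   i=2: 697   i=3: 503
  i=4: 134   i=5: 792   i=6: 40   i=7: 545
  i=8: 86   i=9: 138     …   i=17: 62
  i=18: 638
Match at i=18, j=18: n = 18·29 + 18 = 540.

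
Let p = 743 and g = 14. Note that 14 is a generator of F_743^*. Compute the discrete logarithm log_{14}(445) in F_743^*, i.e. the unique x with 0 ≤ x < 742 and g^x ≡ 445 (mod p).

150

Baby-step giant-step with m = ceil(sqrt(742)) = 28.
Baby table (14^j mod 743 for j=0..27):
  0:1  1:14  2:196  3:515  4:523  5:635  6:717  7:379
  8:105  9:727  10:519  11:579  12:676  13:548  14:242  15:416
  16:623  17:549  18:256  19:612  20:395  21:329  22:148  23:586
  24:31  25:434  26:132  27:362
Giant step factor: 14^(-28) ≡ 162 (mod 743).
Scan 445·162^i mod 743 for i = 0, 1, …:
  i=0: 445   i=1: 19   i=2: 106   i=3: 83
  i=4: 72   i=5: 519
Match at i=5, j=10: x = 5·28 + 10 = 150.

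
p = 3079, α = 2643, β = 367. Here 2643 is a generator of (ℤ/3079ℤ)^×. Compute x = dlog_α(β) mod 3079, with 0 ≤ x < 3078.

1686

Baby-step giant-step with m = ceil(sqrt(3078)) = 56.
Baby table (2643^j mod 3079 for j=0..55):
  0:1  1:2643  2:2277  3:1745  4:2772  5:1455  6:2973  7:31
  8:1879  9:2849  10:1752  11:2799  12:1999  13:2872  14:961  15:2827
  16:2107  17:1969  18:557  19:389  20:2820  21:2080  22:1425  23:658
  24:2538  25:1872  26:2822  27:1208  28:2900  29:1069  30:1924  31:1703
  32:2610  33:1270  34:500  35:609  36:2349  37:1143  38:450  39:856
  40:2422  41:105  42:405  43:2002  44:1564  45:1634  46:1904  47:1186
  48:176  49:239  50:482  51:2299  52:1390  53:523  54:2897  55:2377
Giant step factor: 2643^(-56) ≡ 1238 (mod 3079).
Scan 367·1238^i mod 3079 for i = 0, 1, …:
  i=0: 367   i=1: 1733   i=2: 2470   i=3: 413
  i=4: 180   i=5: 1152   i=6: 599   i=7: 2602
  i=8: 642   i=9: 414     …   i=29: 2870
  i=30: 2973
Match at i=30, j=6: x = 30·56 + 6 = 1686.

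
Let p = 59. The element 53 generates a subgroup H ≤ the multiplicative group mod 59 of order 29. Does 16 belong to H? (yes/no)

16 ∈ ⟨53⟩ iff 16^29 ≡ 1 (mod 59), since |⟨53⟩| = 29.
16^29 mod 59 = 1.
Since 1 = 1, 16 lies in the subgroup.

yes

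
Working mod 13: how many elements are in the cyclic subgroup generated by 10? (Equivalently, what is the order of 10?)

6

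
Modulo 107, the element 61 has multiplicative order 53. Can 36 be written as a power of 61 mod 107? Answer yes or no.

yes

36 ∈ ⟨61⟩ iff 36^53 ≡ 1 (mod 107), since |⟨61⟩| = 53.
36^53 mod 107 = 1.
Since 1 = 1, 36 lies in the subgroup.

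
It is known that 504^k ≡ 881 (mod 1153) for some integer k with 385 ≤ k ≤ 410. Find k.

Compute 504^385 mod 1153 = 501, then multiply by 504 repeatedly:
  504^385=501  504^386=1150  504^387=794  504^388=85  504^389=179
  504^390=282  504^391=309  504^392=81  504^393=469  504^394=11
  504^395=932  504^396=457  504^397=881
Found 881 at exponent 397.

397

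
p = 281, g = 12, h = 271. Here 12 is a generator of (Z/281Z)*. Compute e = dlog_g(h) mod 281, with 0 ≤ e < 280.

Baby-step giant-step with m = ceil(sqrt(280)) = 17.
Baby table (12^j mod 281 for j=0..16):
  0:1  1:12  2:144  3:42  4:223  5:147  6:78  7:93
  8:273  9:185  10:253  11:226  12:183  13:229  14:219  15:99
  16:64
Giant step factor: 12^(-17) ≡ 266 (mod 281).
Scan 271·266^i mod 281 for i = 0, 1, …:
  i=0: 271   i=1: 150   i=2: 279   i=3: 30
  i=4: 112   i=5: 6   i=6: 191   i=7: 226
Match at i=7, j=11: e = 7·17 + 11 = 130.

130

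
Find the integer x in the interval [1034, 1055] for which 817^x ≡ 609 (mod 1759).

1035

Compute 817^1034 mod 1759 = 722, then multiply by 817 repeatedly:
  817^1034=722  817^1035=609
Found 609 at exponent 1035.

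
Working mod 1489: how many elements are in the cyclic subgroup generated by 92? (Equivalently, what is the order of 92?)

The order of 92 must divide p − 1 = 1488 = 2^4 · 3 · 31.
Divisors: 1, 2, 3, 4, 6, 8, 12, 16, 24, 31, 48, 62, 93, 124, 186, 248, 372, 496, 744, 1488.
Check each in increasing order: 92^1 ≡ 92;  92^2 ≡ 1019;  92^3 ≡ 1430;  92^4 ≡ 528;  92^6 ≡ 503;  92^8 ≡ 341;  92^12 ≡ 1368;  92^16 ≡ 139;  92^24 ≡ 1240;  92^31 ≡ 647;  92^48 ≡ 952;  92^62 ≡ 200;  92^93 ≡ 1346;  92^124 ≡ 1286;  92^186 ≡ 1092;  92^248 ≡ 1006;  92^372 ≡ 1264;  92^496 ≡ 1005;  92^744 ≡ 1488;  92^1488 ≡ 1.
Smallest exponent giving 1 is 1488.

1488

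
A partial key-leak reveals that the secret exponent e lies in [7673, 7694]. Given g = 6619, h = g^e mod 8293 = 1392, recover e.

7682

Compute 6619^7673 mod 8293 = 2871, then multiply by 6619 repeatedly:
  6619^7673=2871  6619^7674=3886  6619^7675=4841  6619^7676=6720  6619^7677=4321
  6619^7678=6435  6619^7679=417  6619^7680=6847  6619^7681=7341  6619^7682=1392
Found 1392 at exponent 7682.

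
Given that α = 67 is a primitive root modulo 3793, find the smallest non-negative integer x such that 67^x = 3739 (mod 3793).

1112

Baby-step giant-step with m = ceil(sqrt(3792)) = 62.
Baby table (67^j mod 3793 for j=0..61):
  0:1  1:67  2:696  3:1116  4:2705  5:2964  6:1352  7:3345
  8:328  9:3011  10:708  11:1920  12:3471  13:1184  14:3468  15:983
  16:1380  17:1428  18:851  19:122  20:588  21:1466  22:3397  23:19
  24:1273  25:1845  26:2239  27:2086  28:3214  29:2930  30:2867  31:2439
  32:314  33:2073  34:2343  35:1468  36:3531  37:1411  38:3505  39:3462
  40:581  41:997  42:2318  43:3586  44:1303  45:62  46:361  47:1429
  48:918  49:818  50:1704  51:378  52:2568  53:1371  54:825  55:2173
  56:1457  57:2794  58:1341  59:2608  60:258  61:2114
Giant step factor: 67^(-62) ≡ 658 (mod 3793).
Scan 3739·658^i mod 3793 for i = 0, 1, …:
  i=0: 3739   i=1: 2398   i=2: 3789   i=3: 1161
  i=4: 1545   i=5: 86   i=6: 3486   i=7: 2816
  i=8: 1944   i=9: 911     …   i=16: 2083
  i=17: 1341
Match at i=17, j=58: x = 17·62 + 58 = 1112.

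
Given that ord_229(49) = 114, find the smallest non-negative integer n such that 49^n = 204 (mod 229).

43

Baby-step giant-step with m = ceil(sqrt(114)) = 11.
Baby table (49^j mod 229 for j=0..10):
  0:1  1:49  2:111  3:172  4:184  5:85  6:43  7:46
  8:193  9:68  10:126
Giant step factor: 49^(-11) ≡ 178 (mod 229).
Scan 204·178^i mod 229 for i = 0, 1, …:
  i=0: 204   i=1: 130   i=2: 11   i=3: 126
Match at i=3, j=10: n = 3·11 + 10 = 43.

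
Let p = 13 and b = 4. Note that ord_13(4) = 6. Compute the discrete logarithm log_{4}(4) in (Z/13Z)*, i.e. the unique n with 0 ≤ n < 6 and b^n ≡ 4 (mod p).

Successive powers of 4 modulo 13:
  4^0=1  4^1=4
So 4^1 ≡ 4 (mod 13), giving n = 1.

1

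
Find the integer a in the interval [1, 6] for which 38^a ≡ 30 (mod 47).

Compute 38^1 mod 47 = 38, then multiply by 38 repeatedly:
  38^1=38  38^2=34  38^3=23  38^4=28  38^5=30
Found 30 at exponent 5.

5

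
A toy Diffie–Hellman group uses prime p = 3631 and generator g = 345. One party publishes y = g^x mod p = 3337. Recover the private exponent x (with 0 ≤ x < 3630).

Baby-step giant-step with m = ceil(sqrt(3630)) = 61.
Baby table (345^j mod 3631 for j=0..60):
  0:1  1:345  2:2833  3:646  4:1379  5:94  6:3382  7:1239
  8:2628  9:2541  10:1574  11:2011  12:274  13:124  14:2839  15:2716
  16:222  17:339  18:763  19:1803  20:1134  21:2713  22:2818  23:2733
  24:2456  25:1297  26:852  27:3460  28:2732  29:2111  30:2095  31:206
  32:2081  33:2638  34:2360  35:856  36:1209  37:3171  38:1064  39:349
  40:582  41:1085  42:332  43:1979  44:127  45:243  46:322  47:2160
  48:845  49:1045  50:1056  51:1220  52:3335  53:3179  54:193  55:1227
  56:2119  57:1224  58:1084  59:3618  60:2777
Giant step factor: 345^(-61) ≡ 1812 (mod 3631).
Scan 3337·1812^i mod 3631 for i = 0, 1, …:
  i=0: 3337   i=1: 1029   i=2: 1845   i=3: 2620
  i=4: 1723   i=5: 3047   i=6: 2044   i=7: 108
  i=8: 3253   i=9: 1323     …   i=13: 1324
  i=14: 2628
Match at i=14, j=8: x = 14·61 + 8 = 862.

862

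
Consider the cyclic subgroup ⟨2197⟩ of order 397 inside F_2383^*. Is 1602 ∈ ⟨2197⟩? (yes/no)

1602 ∈ ⟨2197⟩ iff 1602^397 ≡ 1 (mod 2383), since |⟨2197⟩| = 397.
1602^397 mod 2383 = 1103.
Since 1103 ≠ 1, 1602 does not lie in the subgroup.

no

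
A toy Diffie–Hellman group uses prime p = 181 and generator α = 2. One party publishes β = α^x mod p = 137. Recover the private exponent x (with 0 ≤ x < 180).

154

Baby-step giant-step with m = ceil(sqrt(180)) = 14.
Baby table (2^j mod 181 for j=0..13):
  0:1  1:2  2:4  3:8  4:16  5:32  6:64  7:128
  8:75  9:150  10:119  11:57  12:114  13:47
Giant step factor: 2^(-14) ≡ 52 (mod 181).
Scan 137·52^i mod 181 for i = 0, 1, …:
  i=0: 137   i=1: 65   i=2: 122   i=3: 9
  i=4: 106   i=5: 82   i=6: 101   i=7: 3
  i=8: 156   i=9: 148   i=10: 94   i=11: 1
Match at i=11, j=0: x = 11·14 + 0 = 154.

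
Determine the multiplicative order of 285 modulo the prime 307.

153

The order of 285 must divide p − 1 = 306 = 2 · 3^2 · 17.
Divisors: 1, 2, 3, 6, 9, 17, 18, 34, 51, 102, 153, 306.
Check each in increasing order: 285^1 ≡ 285;  285^2 ≡ 177;  285^3 ≡ 97;  285^6 ≡ 199;  285^9 ≡ 269;  285^17 ≡ 46;  285^18 ≡ 216;  285^34 ≡ 274;  285^51 ≡ 17;  285^102 ≡ 289;  285^153 ≡ 1.
Smallest exponent giving 1 is 153.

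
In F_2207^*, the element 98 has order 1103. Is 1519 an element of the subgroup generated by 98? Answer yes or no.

yes

1519 ∈ ⟨98⟩ iff 1519^1103 ≡ 1 (mod 2207), since |⟨98⟩| = 1103.
1519^1103 mod 2207 = 1.
Since 1 = 1, 1519 lies in the subgroup.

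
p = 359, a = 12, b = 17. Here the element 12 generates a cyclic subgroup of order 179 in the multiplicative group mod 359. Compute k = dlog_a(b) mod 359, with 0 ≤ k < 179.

36

Baby-step giant-step with m = ceil(sqrt(179)) = 14.
Baby table (12^j mod 359 for j=0..13):
  0:1  1:12  2:144  3:292  4:273  5:45  6:181  7:18
  8:216  9:79  10:230  11:247  12:92  13:27
Giant step factor: 12^(-14) ≡ 41 (mod 359).
Scan 17·41^i mod 359 for i = 0, 1, …:
  i=0: 17   i=1: 338   i=2: 216
Match at i=2, j=8: k = 2·14 + 8 = 36.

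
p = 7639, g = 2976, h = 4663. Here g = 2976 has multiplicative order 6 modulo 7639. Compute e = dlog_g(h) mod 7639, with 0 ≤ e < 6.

Successive powers of 2976 modulo 7639:
  2976^0=1  2976^1=2976  2976^2=2975  2976^3=7638  2976^4=4663
So 2976^4 ≡ 4663 (mod 7639), giving e = 4.

4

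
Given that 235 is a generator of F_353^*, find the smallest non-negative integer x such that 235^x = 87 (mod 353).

Baby-step giant-step with m = ceil(sqrt(352)) = 19.
Baby table (235^j mod 353 for j=0..18):
  0:1  1:235  2:157  3:183  4:292  5:138  6:307  7:133
  8:191  9:54  10:335  11:6  12:351  13:236  14:39  15:340
  16:122  17:77  18:92
Giant step factor: 235^(-19) ≡ 211 (mod 353).
Scan 87·211^i mod 353 for i = 0, 1, …:
  i=0: 87   i=1: 1
Match at i=1, j=0: x = 1·19 + 0 = 19.

19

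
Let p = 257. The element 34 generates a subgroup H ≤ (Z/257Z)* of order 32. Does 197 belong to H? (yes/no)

yes

197 ∈ ⟨34⟩ iff 197^32 ≡ 1 (mod 257), since |⟨34⟩| = 32.
197^32 mod 257 = 1.
Since 1 = 1, 197 lies in the subgroup.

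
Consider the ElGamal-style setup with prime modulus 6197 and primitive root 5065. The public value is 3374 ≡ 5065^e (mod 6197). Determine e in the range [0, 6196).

3356

Baby-step giant-step with m = ceil(sqrt(6196)) = 79.
Baby table (5065^j mod 6197 for j=0..78):
  0:1  1:5065  2:4842  3:3201  4:1713  5:545  6:2760  7:5165
  8:3188  9:4035  10:5766  11:4526  12:1487  13:2300  14:5337  15:591
  16:264  17:4805  18:1706  19:2272  20:6048  21:1349  22:3591  23:220
  24:5037  25:5553  26:3959  27:5040  28:2157  29:6091  30:2249  31:1099
  32:1529  33:4332  34:4200  35:4896  36:4043  37:2907  38:6080  39:2307
  40:3610  41:3500  42:4080  43:4402  44:5521  45:3001  46:5021  47:5074
  48:851  49:3400  50:5734  51:3568  52:1468  53:5217  54:97  55:1742
  56:4899  57:647  58:5039  59:3289  60:1249  61:5245  62:5583  63:984
  64:1572  65:5232  66:1708  67:8  68:3338  69:1554  70:820  71:1310
  72:4360  73:3489  74:4138  75:716  76:1295  77:2749  78:5223
Giant step factor: 5065^(-79) ≡ 4094 (mod 6197).
Scan 3374·4094^i mod 6197 for i = 0, 1, …:
  i=0: 3374   i=1: 43   i=2: 2526   i=3: 4848
  i=4: 4918   i=5: 239   i=6: 5537   i=7: 6049
  i=8: 1394   i=9: 5796     …   i=41: 2493
  i=42: 6080
Match at i=42, j=38: e = 42·79 + 38 = 3356.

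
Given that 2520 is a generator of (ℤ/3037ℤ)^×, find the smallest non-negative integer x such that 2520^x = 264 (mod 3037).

Baby-step giant-step with m = ceil(sqrt(3036)) = 56.
Baby table (2520^j mod 3037 for j=0..55):
  0:1  1:2520  2:33  3:1161  4:1089  5:1869  6:2530  7:937
  8:1491  9:551  10:611  11:2998  12:1941  13:1750  14:276  15:47
  16:3034  17:1551  18:2938  19:2591  20:2807  21:467  22:1521  23:226
  24:1601  25:1384  26:1204  27:117  28:251  29:824  30:2209  31:2896
  32:9  33:1421  34:297  35:1338  36:690  37:1636  38:1511  39:2359
  40:1271  41:1922  42:2462  43:2686  44:2284  45:565  46:2484  47:423
  48:3010  49:1811  50:2146  51:2060  52:967  53:1166  54:1541  55:2034
Giant step factor: 2520^(-56) ≡ 2493 (mod 3037).
Scan 264·2493^i mod 3037 for i = 0, 1, …:
  i=0: 264   i=1: 2160   i=2: 279   i=3: 74
  i=4: 2262   i=5: 2494   i=6: 803   i=7: 496
  i=8: 469   i=9: 3009   i=10: 47
Match at i=10, j=15: x = 10·56 + 15 = 575.

575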